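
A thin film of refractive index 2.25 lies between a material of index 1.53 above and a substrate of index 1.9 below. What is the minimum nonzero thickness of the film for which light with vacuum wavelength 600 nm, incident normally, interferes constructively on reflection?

Ray reflecting at the top interface goes from n = 1.53 toward n = 2.25: a half-wave phase shift.
Bottom surface (2.25 → 1.9): reflection off a lower-index medium gives no phase shift.
Net: one phase inversion between the two reflected rays.
So the condition for constructive reflection is 2 n t = (m + ½) λ.
Minimum at m = 0: t = λ / (4 n) = 600 / (4 × 2.25) = 66.7 nm.

66.7 nm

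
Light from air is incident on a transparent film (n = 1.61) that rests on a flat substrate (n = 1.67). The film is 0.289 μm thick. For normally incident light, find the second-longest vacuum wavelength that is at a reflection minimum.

Top surface (1.0 → 1.61): reflection off a higher-index medium gives a half-wave phase shift.
At the lower boundary (n = 1.61 to n = 1.67) the reflected ray undergoes a half-wave phase shift.
Zero or two π shifts → no net half-wave offset.
With no net inversion, destructive interference in reflection requires 2 n t = (m + ½) λ.
λ = 2 n t / (m + ½). The second-longest wavelength is m = 1: λ = 2 × 1.61 × 289 / 1.50 = 620 nm.

620 nm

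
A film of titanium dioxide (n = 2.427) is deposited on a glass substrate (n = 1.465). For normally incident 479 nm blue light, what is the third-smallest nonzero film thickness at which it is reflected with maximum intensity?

At the upper boundary (n = 1.0 to n = 2.427) the reflected ray undergoes a half-wave phase shift.
Ray reflecting at the bottom interface goes from n = 2.427 toward n = 1.465: no phase shift.
The two reflections differ by half a wavelength.
So the condition for constructive reflection is 2 n t = (m + ½) λ.
The third-smallest nonzero thickness corresponds to m = 2: t = (m + ½) λ / (2 n) = 2.50 × 479 / (2 × 2.427) = 247 nm.

247 nm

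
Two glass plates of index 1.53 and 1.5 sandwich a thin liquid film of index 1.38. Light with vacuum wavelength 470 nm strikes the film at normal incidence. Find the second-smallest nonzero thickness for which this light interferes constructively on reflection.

255 nm

Ray reflecting at the top interface goes from n = 1.53 toward n = 1.38: no phase shift.
At the lower boundary (n = 1.38 to n = 1.5) the reflected ray undergoes a half-wave phase shift.
Net: one phase inversion between the two reflected rays.
With one net inversion, constructive interference in reflection requires 2 n t = (m + ½) λ.
The second-smallest nonzero thickness corresponds to m = 1: t = (m + ½) λ / (2 n) = 1.50 × 470 / (2 × 1.38) = 255 nm.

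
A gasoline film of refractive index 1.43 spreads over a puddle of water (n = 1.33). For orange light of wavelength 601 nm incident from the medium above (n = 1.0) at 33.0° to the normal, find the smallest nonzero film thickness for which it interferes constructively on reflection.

Ray reflecting at the top interface goes from n = 1.0 toward n = 1.43: a half-wave phase shift.
At the lower boundary (n = 1.43 to n = 1.33) the reflected ray undergoes no phase shift.
The two reflections differ by half a wavelength.
For strong reflection here: 2 n t cos θ_r = (m + ½) λ.
Snell's law: 1.0 sin 33.0° = 1.43 sin θ_r → sin θ_r = 0.381, cos θ_r = 0.925.
Minimum at m = 0: t = λ / (4 n cos θ_r) = 601 / (4 × 1.43 × 0.925) = 114 nm.

114 nm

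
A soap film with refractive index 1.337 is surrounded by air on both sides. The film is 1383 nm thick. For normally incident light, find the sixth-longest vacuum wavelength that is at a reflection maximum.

Ray reflecting at the top interface goes from n = 1.0 toward n = 1.337: a half-wave phase shift.
Bottom surface (1.337 → 1.0): reflection off a lower-index medium gives no phase shift.
The two reflections differ by half a wavelength.
So the condition for constructive reflection is 2 n t = (m + ½) λ.
λ = 2 n t / (m + ½). The sixth-longest wavelength is m = 5: λ = 2 × 1.337 × 1383 / 5.50 = 672 nm.

672 nm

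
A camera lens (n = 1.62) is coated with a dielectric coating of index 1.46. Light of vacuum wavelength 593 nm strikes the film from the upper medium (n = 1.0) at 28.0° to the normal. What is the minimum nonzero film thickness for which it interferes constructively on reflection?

Top surface (1.0 → 1.46): reflection off a higher-index medium gives a half-wave phase shift.
Bottom surface (1.46 → 1.62): reflection off a higher-index medium gives a half-wave phase shift.
The two reflections carry the same phase change, so no net offset.
For bright reflection here: 2 n t cos θ_r = m λ.
Snell's law: 1.0 sin 28.0° = 1.46 sin θ_r → sin θ_r = 0.322, cos θ_r = 0.947.
Minimum nonzero at m = 1: t = λ / (2 n cos θ_r) = 593 / (2 × 1.46 × 0.947) = 214 nm.

214 nm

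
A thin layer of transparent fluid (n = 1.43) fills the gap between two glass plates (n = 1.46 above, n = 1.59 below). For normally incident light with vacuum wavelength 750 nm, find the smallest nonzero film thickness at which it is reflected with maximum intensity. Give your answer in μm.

At the upper boundary (n = 1.46 to n = 1.43) the reflected ray undergoes no phase shift.
At the lower boundary (n = 1.43 to n = 1.59) the reflected ray undergoes a half-wave phase shift.
Net: one phase inversion between the two reflected rays.
With one net inversion, constructive interference in reflection requires 2 n t = (m + ½) λ.
Minimum at m = 0: t = λ / (4 n) = 750 / (4 × 1.43) = 131 nm.

0.131 μm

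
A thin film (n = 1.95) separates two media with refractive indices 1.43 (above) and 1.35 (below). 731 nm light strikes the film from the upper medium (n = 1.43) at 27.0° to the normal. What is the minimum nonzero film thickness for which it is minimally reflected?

199 nm

At the upper boundary (n = 1.43 to n = 1.95) the reflected ray undergoes a half-wave phase shift.
At the lower boundary (n = 1.95 to n = 1.35) the reflected ray undergoes no phase shift.
Exactly one π shift → a net half-wave offset.
With one net inversion, destructive interference in reflection requires 2 n t cos θ_r = m λ.
Snell's law: 1.43 sin 27.0° = 1.95 sin θ_r → sin θ_r = 0.333, cos θ_r = 0.943.
Minimum nonzero at m = 1: t = λ / (2 n cos θ_r) = 731 / (2 × 1.95 × 0.943) = 199 nm.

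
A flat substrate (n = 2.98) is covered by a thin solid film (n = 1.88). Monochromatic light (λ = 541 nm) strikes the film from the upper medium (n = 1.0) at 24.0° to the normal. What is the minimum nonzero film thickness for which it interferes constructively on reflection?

147 nm

At the upper boundary (n = 1.0 to n = 1.88) the reflected ray undergoes a half-wave phase shift.
Bottom surface (1.88 → 2.98): reflection off a higher-index medium gives a half-wave phase shift.
The two reflections carry the same phase change, so no net offset.
With no net inversion, constructive interference in reflection requires 2 n t cos θ_r = m λ.
Snell's law: 1.0 sin 24.0° = 1.88 sin θ_r → sin θ_r = 0.216, cos θ_r = 0.976.
Minimum nonzero at m = 1: t = λ / (2 n cos θ_r) = 541 / (2 × 1.88 × 0.976) = 147 nm.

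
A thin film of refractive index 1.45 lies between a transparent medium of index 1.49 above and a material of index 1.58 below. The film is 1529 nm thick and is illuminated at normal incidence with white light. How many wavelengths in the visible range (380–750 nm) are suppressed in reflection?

6

At the upper boundary (n = 1.49 to n = 1.45) the reflected ray undergoes no phase shift.
Ray reflecting at the bottom interface goes from n = 1.45 toward n = 1.58: a half-wave phase shift.
The two reflections differ by half a wavelength.
So the condition for destructive reflection is 2 n t = m λ.
λ = 2 n t / m = 4434 / m nm.
m=5: 887 nm (IR); m=6: 739 nm (visible); m=7: 633 nm (visible); m=8: 554 nm (visible); m=9: 493 nm (visible); m=10: 443 nm (visible); m=11: 403 nm (visible); m=12: 370 nm (UV).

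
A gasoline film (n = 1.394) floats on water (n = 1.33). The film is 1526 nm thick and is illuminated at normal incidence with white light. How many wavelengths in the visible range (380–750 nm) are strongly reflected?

5

Top surface (1.0 → 1.394): reflection off a higher-index medium gives a half-wave phase shift.
Bottom surface (1.394 → 1.33): reflection off a lower-index medium gives no phase shift.
The two reflections differ by half a wavelength.
For maximum reflection here: 2 n t = (m + ½) λ.
λ = 2 n t / (m + ½) = 4254 / (m + ½) nm.
m=5: 774 nm (IR); m=6: 655 nm (visible); m=7: 567 nm (visible); m=8: 501 nm (visible); m=9: 448 nm (visible); m=10: 405 nm (visible); m=11: 370 nm (UV).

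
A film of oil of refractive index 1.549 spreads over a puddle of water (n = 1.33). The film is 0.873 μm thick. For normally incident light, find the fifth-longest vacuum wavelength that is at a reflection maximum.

Top surface (1.0 → 1.549): reflection off a higher-index medium gives a half-wave phase shift.
At the lower boundary (n = 1.549 to n = 1.33) the reflected ray undergoes no phase shift.
Net: one phase inversion between the two reflected rays.
So the condition for constructive reflection is 2 n t = (m + ½) λ.
λ = 2 n t / (m + ½). The fifth-longest wavelength is m = 4: λ = 2 × 1.549 × 873 / 4.50 = 601 nm.

601 nm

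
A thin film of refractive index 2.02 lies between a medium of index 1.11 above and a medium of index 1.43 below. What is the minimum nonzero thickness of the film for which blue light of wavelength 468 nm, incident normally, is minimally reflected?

Ray reflecting at the top interface goes from n = 1.11 toward n = 2.02: a half-wave phase shift.
At the lower boundary (n = 2.02 to n = 1.43) the reflected ray undergoes no phase shift.
Net: one phase inversion between the two reflected rays.
For weak reflection here: 2 n t = m λ.
Minimum nonzero at m = 1: t = λ / (2 n) = 468 / (2 × 2.02) = 116 nm.

116 nm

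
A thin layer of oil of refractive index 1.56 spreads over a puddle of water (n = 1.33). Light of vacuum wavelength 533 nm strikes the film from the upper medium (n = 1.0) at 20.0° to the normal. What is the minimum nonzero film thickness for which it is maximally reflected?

At the upper boundary (n = 1.0 to n = 1.56) the reflected ray undergoes a half-wave phase shift.
At the lower boundary (n = 1.56 to n = 1.33) the reflected ray undergoes no phase shift.
Exactly one π shift → a net half-wave offset.
So the condition for constructive reflection is 2 n t cos θ_r = (m + ½) λ.
Snell's law: 1.0 sin 20.0° = 1.56 sin θ_r → sin θ_r = 0.219, cos θ_r = 0.976.
Minimum at m = 0: t = λ / (4 n cos θ_r) = 533 / (4 × 1.56 × 0.976) = 87.5 nm.

87.5 nm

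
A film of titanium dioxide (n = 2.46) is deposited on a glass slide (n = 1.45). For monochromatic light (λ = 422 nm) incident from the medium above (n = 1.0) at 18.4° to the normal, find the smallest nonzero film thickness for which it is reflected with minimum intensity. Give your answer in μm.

0.0865 μm

Top surface (1.0 → 2.46): reflection off a higher-index medium gives a half-wave phase shift.
Ray reflecting at the bottom interface goes from n = 2.46 toward n = 1.45: no phase shift.
The two reflections differ by half a wavelength.
With one net inversion, destructive interference in reflection requires 2 n t cos θ_r = m λ.
Snell's law: 1.0 sin 18.4° = 2.46 sin θ_r → sin θ_r = 0.128, cos θ_r = 0.992.
Minimum nonzero at m = 1: t = λ / (2 n cos θ_r) = 422 / (2 × 2.46 × 0.992) = 86.5 nm.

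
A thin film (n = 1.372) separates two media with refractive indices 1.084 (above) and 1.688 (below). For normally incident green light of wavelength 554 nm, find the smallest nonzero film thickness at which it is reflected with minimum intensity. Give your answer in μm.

Top surface (1.084 → 1.372): reflection off a higher-index medium gives a half-wave phase shift.
Bottom surface (1.372 → 1.688): reflection off a higher-index medium gives a half-wave phase shift.
Zero or two π shifts → no net half-wave offset.
For minimum reflection here: 2 n t = (m + ½) λ.
Minimum at m = 0: t = λ / (4 n) = 554 / (4 × 1.372) = 101 nm.

0.101 μm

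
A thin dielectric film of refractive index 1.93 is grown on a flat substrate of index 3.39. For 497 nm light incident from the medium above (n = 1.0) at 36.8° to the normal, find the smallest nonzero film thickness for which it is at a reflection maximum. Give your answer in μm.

Top surface (1.0 → 1.93): reflection off a higher-index medium gives a half-wave phase shift.
Ray reflecting at the bottom interface goes from n = 1.93 toward n = 3.39: a half-wave phase shift.
The two reflections carry the same phase change, so no net offset.
For strong reflection here: 2 n t cos θ_r = m λ.
Snell's law: 1.0 sin 36.8° = 1.93 sin θ_r → sin θ_r = 0.310, cos θ_r = 0.951.
Minimum nonzero at m = 1: t = λ / (2 n cos θ_r) = 497 / (2 × 1.93 × 0.951) = 135 nm.

0.135 μm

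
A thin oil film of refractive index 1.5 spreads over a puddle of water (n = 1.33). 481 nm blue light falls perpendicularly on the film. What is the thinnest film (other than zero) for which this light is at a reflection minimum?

Top surface (1.0 → 1.5): reflection off a higher-index medium gives a half-wave phase shift.
At the lower boundary (n = 1.5 to n = 1.33) the reflected ray undergoes no phase shift.
The two reflections differ by half a wavelength.
So the condition for destructive reflection is 2 n t = m λ.
Minimum nonzero at m = 1: t = λ / (2 n) = 481 / (2 × 1.5) = 160 nm.

160 nm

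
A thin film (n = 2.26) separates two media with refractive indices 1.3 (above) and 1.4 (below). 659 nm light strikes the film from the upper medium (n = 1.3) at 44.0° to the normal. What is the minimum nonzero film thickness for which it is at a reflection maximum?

Ray reflecting at the top interface goes from n = 1.3 toward n = 2.26: a half-wave phase shift.
Bottom surface (2.26 → 1.4): reflection off a lower-index medium gives no phase shift.
The two reflections differ by half a wavelength.
For maximum reflection here: 2 n t cos θ_r = (m + ½) λ.
Snell's law: 1.3 sin 44.0° = 2.26 sin θ_r → sin θ_r = 0.400, cos θ_r = 0.917.
Minimum at m = 0: t = λ / (4 n cos θ_r) = 659 / (4 × 2.26 × 0.917) = 79.5 nm.

79.5 nm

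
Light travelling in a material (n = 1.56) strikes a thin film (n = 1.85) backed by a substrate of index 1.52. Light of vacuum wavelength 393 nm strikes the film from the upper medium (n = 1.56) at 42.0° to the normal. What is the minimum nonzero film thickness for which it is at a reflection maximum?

Top surface (1.56 → 1.85): reflection off a higher-index medium gives a half-wave phase shift.
At the lower boundary (n = 1.85 to n = 1.52) the reflected ray undergoes no phase shift.
The two reflections differ by half a wavelength.
For maximum reflection here: 2 n t cos θ_r = (m + ½) λ.
Snell's law: 1.56 sin 42.0° = 1.85 sin θ_r → sin θ_r = 0.564, cos θ_r = 0.826.
Minimum at m = 0: t = λ / (4 n cos θ_r) = 393 / (4 × 1.85 × 0.826) = 64.3 nm.

64.3 nm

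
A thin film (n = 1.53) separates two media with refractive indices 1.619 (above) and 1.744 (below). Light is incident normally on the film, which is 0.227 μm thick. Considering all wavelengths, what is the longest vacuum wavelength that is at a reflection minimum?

695 nm

At the upper boundary (n = 1.619 to n = 1.53) the reflected ray undergoes no phase shift.
At the lower boundary (n = 1.53 to n = 1.744) the reflected ray undergoes a half-wave phase shift.
Net: one phase inversion between the two reflected rays.
So the condition for destructive reflection is 2 n t = m λ.
λ = 2 n t / m. The longest wavelength is m = 1: λ = 2 × 1.53 × 227 / 1.00 = 695 nm.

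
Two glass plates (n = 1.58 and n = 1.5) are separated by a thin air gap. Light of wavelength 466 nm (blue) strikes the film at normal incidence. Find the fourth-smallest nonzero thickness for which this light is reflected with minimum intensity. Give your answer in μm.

Top surface (1.58 → 1.0): reflection off a lower-index medium gives no phase shift.
Bottom surface (1.0 → 1.5): reflection off a higher-index medium gives a half-wave phase shift.
Net: one phase inversion between the two reflected rays.
With one net inversion, destructive interference in reflection requires 2 n t = m λ.
The fourth-smallest nonzero thickness corresponds to m = 4: t = m λ / (2 n) = 4.00 × 466 / (2 × 1.0) = 932 nm.

0.932 μm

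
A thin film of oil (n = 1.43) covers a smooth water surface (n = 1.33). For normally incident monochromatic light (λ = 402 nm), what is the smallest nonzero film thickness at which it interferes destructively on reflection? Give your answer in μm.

0.141 μm

Top surface (1.0 → 1.43): reflection off a higher-index medium gives a half-wave phase shift.
At the lower boundary (n = 1.43 to n = 1.33) the reflected ray undergoes no phase shift.
Net: one phase inversion between the two reflected rays.
So the condition for destructive reflection is 2 n t = m λ.
The smallest nonzero thickness corresponds to m = 1: t = m λ / (2 n) = 1.00 × 402 / (2 × 1.43) = 141 nm.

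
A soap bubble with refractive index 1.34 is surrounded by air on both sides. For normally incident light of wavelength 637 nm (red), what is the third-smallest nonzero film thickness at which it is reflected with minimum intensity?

Top surface (1.0 → 1.34): reflection off a higher-index medium gives a half-wave phase shift.
At the lower boundary (n = 1.34 to n = 1.0) the reflected ray undergoes no phase shift.
Net: one phase inversion between the two reflected rays.
For dark reflection here: 2 n t = m λ.
The third-smallest nonzero thickness corresponds to m = 3: t = m λ / (2 n) = 3.00 × 637 / (2 × 1.34) = 713 nm.

713 nm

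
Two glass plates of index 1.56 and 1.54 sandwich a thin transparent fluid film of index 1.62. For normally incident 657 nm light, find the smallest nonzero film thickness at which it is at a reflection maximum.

Ray reflecting at the top interface goes from n = 1.56 toward n = 1.62: a half-wave phase shift.
At the lower boundary (n = 1.62 to n = 1.54) the reflected ray undergoes no phase shift.
Exactly one π shift → a net half-wave offset.
With one net inversion, constructive interference in reflection requires 2 n t = (m + ½) λ.
Minimum at m = 0: t = λ / (4 n) = 657 / (4 × 1.62) = 101 nm.

101 nm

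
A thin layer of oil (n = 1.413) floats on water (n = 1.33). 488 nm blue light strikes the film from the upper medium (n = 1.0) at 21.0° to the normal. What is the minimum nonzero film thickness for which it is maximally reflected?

At the upper boundary (n = 1.0 to n = 1.413) the reflected ray undergoes a half-wave phase shift.
Bottom surface (1.413 → 1.33): reflection off a lower-index medium gives no phase shift.
The two reflections differ by half a wavelength.
So the condition for constructive reflection is 2 n t cos θ_r = (m + ½) λ.
Snell's law: 1.0 sin 21.0° = 1.413 sin θ_r → sin θ_r = 0.254, cos θ_r = 0.967.
Minimum at m = 0: t = λ / (4 n cos θ_r) = 488 / (4 × 1.413 × 0.967) = 89.3 nm.

89.3 nm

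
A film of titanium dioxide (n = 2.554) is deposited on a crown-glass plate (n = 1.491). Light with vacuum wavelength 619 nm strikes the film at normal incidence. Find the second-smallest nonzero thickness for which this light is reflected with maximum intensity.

182 nm

Top surface (1.0 → 2.554): reflection off a higher-index medium gives a half-wave phase shift.
At the lower boundary (n = 2.554 to n = 1.491) the reflected ray undergoes no phase shift.
The two reflections differ by half a wavelength.
For bright reflection here: 2 n t = (m + ½) λ.
The second-smallest nonzero thickness corresponds to m = 1: t = (m + ½) λ / (2 n) = 1.50 × 619 / (2 × 2.554) = 182 nm.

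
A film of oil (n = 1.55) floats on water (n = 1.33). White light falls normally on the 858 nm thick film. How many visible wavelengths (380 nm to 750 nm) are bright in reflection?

At the upper boundary (n = 1.0 to n = 1.55) the reflected ray undergoes a half-wave phase shift.
Ray reflecting at the bottom interface goes from n = 1.55 toward n = 1.33: no phase shift.
Exactly one π shift → a net half-wave offset.
For bright reflection here: 2 n t = (m + ½) λ.
λ = 2 n t / (m + ½) = 2660 / (m + ½) nm.
m=3: 760 nm (IR); m=4: 591 nm (visible); m=5: 484 nm (visible); m=6: 409 nm (visible); m=7: 355 nm (UV).

3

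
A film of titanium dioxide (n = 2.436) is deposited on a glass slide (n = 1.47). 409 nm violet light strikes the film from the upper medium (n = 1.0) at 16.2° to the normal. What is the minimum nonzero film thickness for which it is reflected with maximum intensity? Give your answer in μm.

0.0423 μm

At the upper boundary (n = 1.0 to n = 2.436) the reflected ray undergoes a half-wave phase shift.
Ray reflecting at the bottom interface goes from n = 2.436 toward n = 1.47: no phase shift.
Exactly one π shift → a net half-wave offset.
With one net inversion, constructive interference in reflection requires 2 n t cos θ_r = (m + ½) λ.
Snell's law: 1.0 sin 16.2° = 2.436 sin θ_r → sin θ_r = 0.115, cos θ_r = 0.993.
Minimum at m = 0: t = λ / (4 n cos θ_r) = 409 / (4 × 2.436 × 0.993) = 42.3 nm.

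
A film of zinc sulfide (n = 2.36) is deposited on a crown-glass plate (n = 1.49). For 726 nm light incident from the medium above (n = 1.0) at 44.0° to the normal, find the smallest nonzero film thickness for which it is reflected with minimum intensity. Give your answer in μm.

0.161 μm

Ray reflecting at the top interface goes from n = 1.0 toward n = 2.36: a half-wave phase shift.
At the lower boundary (n = 2.36 to n = 1.49) the reflected ray undergoes no phase shift.
Net: one phase inversion between the two reflected rays.
So the condition for destructive reflection is 2 n t cos θ_r = m λ.
Snell's law: 1.0 sin 44.0° = 2.36 sin θ_r → sin θ_r = 0.294, cos θ_r = 0.956.
Minimum nonzero at m = 1: t = λ / (2 n cos θ_r) = 726 / (2 × 2.36 × 0.956) = 161 nm.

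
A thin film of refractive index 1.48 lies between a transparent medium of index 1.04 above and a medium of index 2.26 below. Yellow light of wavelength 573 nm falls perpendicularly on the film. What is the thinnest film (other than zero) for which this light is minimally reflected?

Top surface (1.04 → 1.48): reflection off a higher-index medium gives a half-wave phase shift.
Bottom surface (1.48 → 2.26): reflection off a higher-index medium gives a half-wave phase shift.
Net: no relative phase inversion (both shifts match).
With no net inversion, destructive interference in reflection requires 2 n t = (m + ½) λ.
Minimum at m = 0: t = λ / (4 n) = 573 / (4 × 1.48) = 96.8 nm.

96.8 nm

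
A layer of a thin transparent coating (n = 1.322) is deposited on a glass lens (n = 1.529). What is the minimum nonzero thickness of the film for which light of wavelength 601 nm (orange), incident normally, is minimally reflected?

114 nm

At the upper boundary (n = 1.0 to n = 1.322) the reflected ray undergoes a half-wave phase shift.
At the lower boundary (n = 1.322 to n = 1.529) the reflected ray undergoes a half-wave phase shift.
Net: no relative phase inversion (both shifts match).
With no net inversion, destructive interference in reflection requires 2 n t = (m + ½) λ.
Minimum at m = 0: t = λ / (4 n) = 601 / (4 × 1.322) = 114 nm.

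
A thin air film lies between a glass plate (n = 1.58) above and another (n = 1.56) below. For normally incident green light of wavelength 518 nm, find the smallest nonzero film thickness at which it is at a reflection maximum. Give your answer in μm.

Top surface (1.58 → 1.0): reflection off a lower-index medium gives no phase shift.
Ray reflecting at the bottom interface goes from n = 1.0 toward n = 1.56: a half-wave phase shift.
The two reflections differ by half a wavelength.
For bright reflection here: 2 n t = (m + ½) λ.
Minimum at m = 0: t = λ / (4 n) = 518 / (4 × 1.0) = 130 nm.

0.130 μm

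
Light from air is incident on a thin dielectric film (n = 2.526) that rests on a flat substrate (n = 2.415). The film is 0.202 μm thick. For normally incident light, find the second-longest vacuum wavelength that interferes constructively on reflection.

At the upper boundary (n = 1.0 to n = 2.526) the reflected ray undergoes a half-wave phase shift.
At the lower boundary (n = 2.526 to n = 2.415) the reflected ray undergoes no phase shift.
The two reflections differ by half a wavelength.
With one net inversion, constructive interference in reflection requires 2 n t = (m + ½) λ.
λ = 2 n t / (m + ½). The second-longest wavelength is m = 1: λ = 2 × 2.526 × 202 / 1.50 = 680 nm.

680 nm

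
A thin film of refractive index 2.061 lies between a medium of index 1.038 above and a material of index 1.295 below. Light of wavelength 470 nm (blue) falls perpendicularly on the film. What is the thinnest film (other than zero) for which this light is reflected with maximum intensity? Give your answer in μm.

0.0570 μm

Ray reflecting at the top interface goes from n = 1.038 toward n = 2.061: a half-wave phase shift.
At the lower boundary (n = 2.061 to n = 1.295) the reflected ray undergoes no phase shift.
The two reflections differ by half a wavelength.
For strong reflection here: 2 n t = (m + ½) λ.
Minimum at m = 0: t = λ / (4 n) = 470 / (4 × 2.061) = 57.0 nm.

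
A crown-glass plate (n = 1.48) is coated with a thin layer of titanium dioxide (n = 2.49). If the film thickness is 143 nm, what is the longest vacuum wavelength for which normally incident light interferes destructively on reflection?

Ray reflecting at the top interface goes from n = 1.0 toward n = 2.49: a half-wave phase shift.
Ray reflecting at the bottom interface goes from n = 2.49 toward n = 1.48: no phase shift.
The two reflections differ by half a wavelength.
With one net inversion, destructive interference in reflection requires 2 n t = m λ.
λ = 2 n t / m. The longest wavelength is m = 1: λ = 2 × 2.49 × 143 / 1.00 = 712 nm.

712 nm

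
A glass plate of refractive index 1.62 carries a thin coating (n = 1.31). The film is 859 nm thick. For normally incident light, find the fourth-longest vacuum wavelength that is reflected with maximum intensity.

At the upper boundary (n = 1.0 to n = 1.31) the reflected ray undergoes a half-wave phase shift.
At the lower boundary (n = 1.31 to n = 1.62) the reflected ray undergoes a half-wave phase shift.
Net: no relative phase inversion (both shifts match).
For bright reflection here: 2 n t = m λ.
λ = 2 n t / m. The fourth-longest wavelength is m = 4: λ = 2 × 1.31 × 859 / 4.00 = 563 nm.

563 nm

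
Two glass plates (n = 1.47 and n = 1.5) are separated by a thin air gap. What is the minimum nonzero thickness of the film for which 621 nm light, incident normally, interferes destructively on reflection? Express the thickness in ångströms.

Top surface (1.47 → 1.0): reflection off a lower-index medium gives no phase shift.
Ray reflecting at the bottom interface goes from n = 1.0 toward n = 1.5: a half-wave phase shift.
Exactly one π shift → a net half-wave offset.
So the condition for destructive reflection is 2 n t = m λ.
Minimum nonzero at m = 1: t = λ / (2 n) = 621 / (2 × 1.0) = 311 nm.

3105 Å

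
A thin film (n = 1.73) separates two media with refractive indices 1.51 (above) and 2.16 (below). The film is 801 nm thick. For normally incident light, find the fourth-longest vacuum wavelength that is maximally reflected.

693 nm

Ray reflecting at the top interface goes from n = 1.51 toward n = 1.73: a half-wave phase shift.
At the lower boundary (n = 1.73 to n = 2.16) the reflected ray undergoes a half-wave phase shift.
The two reflections carry the same phase change, so no net offset.
With no net inversion, constructive interference in reflection requires 2 n t = m λ.
λ = 2 n t / m. The fourth-longest wavelength is m = 4: λ = 2 × 1.73 × 801 / 4.00 = 693 nm.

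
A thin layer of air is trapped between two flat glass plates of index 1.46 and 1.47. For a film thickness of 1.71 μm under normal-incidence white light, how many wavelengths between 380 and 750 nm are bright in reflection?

4

Ray reflecting at the top interface goes from n = 1.46 toward n = 1.0: no phase shift.
Ray reflecting at the bottom interface goes from n = 1.0 toward n = 1.47: a half-wave phase shift.
Exactly one π shift → a net half-wave offset.
So the condition for constructive reflection is 2 n t = (m + ½) λ.
λ = 2 n t / (m + ½) = 3420 / (m + ½) nm.
m=4: 760 nm (IR); m=5: 622 nm (visible); m=6: 526 nm (visible); m=7: 456 nm (visible); m=8: 402 nm (visible); m=9: 360 nm (UV).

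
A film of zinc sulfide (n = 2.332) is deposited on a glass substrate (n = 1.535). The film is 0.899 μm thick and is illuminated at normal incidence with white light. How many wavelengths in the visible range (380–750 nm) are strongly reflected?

Top surface (1.0 → 2.332): reflection off a higher-index medium gives a half-wave phase shift.
Ray reflecting at the bottom interface goes from n = 2.332 toward n = 1.535: no phase shift.
Exactly one π shift → a net half-wave offset.
For maximum reflection here: 2 n t = (m + ½) λ.
λ = 2 n t / (m + ½) = 4193 / (m + ½) nm.
m=5: 762 nm (IR); m=6: 645 nm (visible); m=7: 559 nm (visible); m=8: 493 nm (visible); m=9: 441 nm (visible); m=10: 399 nm (visible); m=11: 365 nm (UV).

5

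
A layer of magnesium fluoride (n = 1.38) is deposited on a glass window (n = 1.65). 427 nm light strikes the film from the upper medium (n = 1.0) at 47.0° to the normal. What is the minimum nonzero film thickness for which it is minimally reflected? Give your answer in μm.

Top surface (1.0 → 1.38): reflection off a higher-index medium gives a half-wave phase shift.
Ray reflecting at the bottom interface goes from n = 1.38 toward n = 1.65: a half-wave phase shift.
Net: no relative phase inversion (both shifts match).
With no net inversion, destructive interference in reflection requires 2 n t cos θ_r = (m + ½) λ.
Snell's law: 1.0 sin 47.0° = 1.38 sin θ_r → sin θ_r = 0.530, cos θ_r = 0.848.
Minimum at m = 0: t = λ / (4 n cos θ_r) = 427 / (4 × 1.38 × 0.848) = 91.2 nm.

0.0912 μm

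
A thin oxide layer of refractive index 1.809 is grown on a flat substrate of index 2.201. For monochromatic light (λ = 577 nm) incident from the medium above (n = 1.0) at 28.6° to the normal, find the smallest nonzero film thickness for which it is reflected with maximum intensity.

165 nm

At the upper boundary (n = 1.0 to n = 1.809) the reflected ray undergoes a half-wave phase shift.
Ray reflecting at the bottom interface goes from n = 1.809 toward n = 2.201: a half-wave phase shift.
The two reflections carry the same phase change, so no net offset.
With no net inversion, constructive interference in reflection requires 2 n t cos θ_r = m λ.
Snell's law: 1.0 sin 28.6° = 1.809 sin θ_r → sin θ_r = 0.265, cos θ_r = 0.964.
Minimum nonzero at m = 1: t = λ / (2 n cos θ_r) = 577 / (2 × 1.809 × 0.964) = 165 nm.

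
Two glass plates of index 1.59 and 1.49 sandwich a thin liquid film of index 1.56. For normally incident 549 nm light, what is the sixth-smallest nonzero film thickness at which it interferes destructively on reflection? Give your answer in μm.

Top surface (1.59 → 1.56): reflection off a lower-index medium gives no phase shift.
Bottom surface (1.56 → 1.49): reflection off a lower-index medium gives no phase shift.
The two reflections carry the same phase change, so no net offset.
So the condition for destructive reflection is 2 n t = (m + ½) λ.
The sixth-smallest nonzero thickness corresponds to m = 5: t = (m + ½) λ / (2 n) = 5.50 × 549 / (2 × 1.56) = 968 nm.

0.968 μm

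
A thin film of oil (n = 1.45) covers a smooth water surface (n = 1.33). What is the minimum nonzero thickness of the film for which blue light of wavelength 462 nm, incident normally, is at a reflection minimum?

159 nm

At the upper boundary (n = 1.0 to n = 1.45) the reflected ray undergoes a half-wave phase shift.
At the lower boundary (n = 1.45 to n = 1.33) the reflected ray undergoes no phase shift.
The two reflections differ by half a wavelength.
With one net inversion, destructive interference in reflection requires 2 n t = m λ.
Minimum nonzero at m = 1: t = λ / (2 n) = 462 / (2 × 1.45) = 159 nm.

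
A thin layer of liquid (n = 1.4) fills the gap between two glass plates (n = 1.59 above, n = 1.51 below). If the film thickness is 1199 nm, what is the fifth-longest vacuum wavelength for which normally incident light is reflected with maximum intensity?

746 nm

Ray reflecting at the top interface goes from n = 1.59 toward n = 1.4: no phase shift.
Bottom surface (1.4 → 1.51): reflection off a higher-index medium gives a half-wave phase shift.
The two reflections differ by half a wavelength.
For strong reflection here: 2 n t = (m + ½) λ.
λ = 2 n t / (m + ½). The fifth-longest wavelength is m = 4: λ = 2 × 1.4 × 1199 / 4.50 = 746 nm.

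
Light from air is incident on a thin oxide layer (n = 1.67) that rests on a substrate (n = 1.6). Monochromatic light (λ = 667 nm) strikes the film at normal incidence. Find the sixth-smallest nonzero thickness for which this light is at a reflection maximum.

Top surface (1.0 → 1.67): reflection off a higher-index medium gives a half-wave phase shift.
Ray reflecting at the bottom interface goes from n = 1.67 toward n = 1.6: no phase shift.
Net: one phase inversion between the two reflected rays.
With one net inversion, constructive interference in reflection requires 2 n t = (m + ½) λ.
The sixth-smallest nonzero thickness corresponds to m = 5: t = (m + ½) λ / (2 n) = 5.50 × 667 / (2 × 1.67) = 1098 nm.

1098 nm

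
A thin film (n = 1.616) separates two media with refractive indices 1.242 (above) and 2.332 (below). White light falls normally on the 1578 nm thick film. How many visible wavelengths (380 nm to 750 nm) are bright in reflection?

7

Top surface (1.242 → 1.616): reflection off a higher-index medium gives a half-wave phase shift.
Bottom surface (1.616 → 2.332): reflection off a higher-index medium gives a half-wave phase shift.
Net: no relative phase inversion (both shifts match).
With no net inversion, constructive interference in reflection requires 2 n t = m λ.
λ = 2 n t / m = 5100 / m nm.
m=6: 850 nm (IR); m=7: 729 nm (visible); m=8: 638 nm (visible); m=9: 567 nm (visible); m=10: 510 nm (visible); m=11: 464 nm (visible); m=12: 425 nm (visible); m=13: 392 nm (visible); m=14: 364 nm (UV).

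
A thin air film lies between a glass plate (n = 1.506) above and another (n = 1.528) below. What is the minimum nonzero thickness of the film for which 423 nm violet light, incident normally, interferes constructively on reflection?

106 nm

Ray reflecting at the top interface goes from n = 1.506 toward n = 1.0: no phase shift.
Bottom surface (1.0 → 1.528): reflection off a higher-index medium gives a half-wave phase shift.
Net: one phase inversion between the two reflected rays.
With one net inversion, constructive interference in reflection requires 2 n t = (m + ½) λ.
Minimum at m = 0: t = λ / (4 n) = 423 / (4 × 1.0) = 106 nm.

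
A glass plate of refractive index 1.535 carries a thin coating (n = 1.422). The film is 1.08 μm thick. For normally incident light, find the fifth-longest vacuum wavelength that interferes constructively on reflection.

At the upper boundary (n = 1.0 to n = 1.422) the reflected ray undergoes a half-wave phase shift.
At the lower boundary (n = 1.422 to n = 1.535) the reflected ray undergoes a half-wave phase shift.
Zero or two π shifts → no net half-wave offset.
With no net inversion, constructive interference in reflection requires 2 n t = m λ.
λ = 2 n t / m. The fifth-longest wavelength is m = 5: λ = 2 × 1.422 × 1080 / 5.00 = 614 nm.

614 nm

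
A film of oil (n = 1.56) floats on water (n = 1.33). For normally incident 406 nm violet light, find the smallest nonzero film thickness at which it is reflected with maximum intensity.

At the upper boundary (n = 1.0 to n = 1.56) the reflected ray undergoes a half-wave phase shift.
Ray reflecting at the bottom interface goes from n = 1.56 toward n = 1.33: no phase shift.
The two reflections differ by half a wavelength.
So the condition for constructive reflection is 2 n t = (m + ½) λ.
Minimum at m = 0: t = λ / (4 n) = 406 / (4 × 1.56) = 65.1 nm.

65.1 nm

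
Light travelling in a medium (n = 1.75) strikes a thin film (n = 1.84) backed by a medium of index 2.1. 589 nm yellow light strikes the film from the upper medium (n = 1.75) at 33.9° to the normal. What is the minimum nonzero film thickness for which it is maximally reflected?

189 nm

At the upper boundary (n = 1.75 to n = 1.84) the reflected ray undergoes a half-wave phase shift.
Ray reflecting at the bottom interface goes from n = 1.84 toward n = 2.1: a half-wave phase shift.
Net: no relative phase inversion (both shifts match).
For strong reflection here: 2 n t cos θ_r = m λ.
Snell's law: 1.75 sin 33.9° = 1.84 sin θ_r → sin θ_r = 0.530, cos θ_r = 0.848.
Minimum nonzero at m = 1: t = λ / (2 n cos θ_r) = 589 / (2 × 1.84 × 0.848) = 189 nm.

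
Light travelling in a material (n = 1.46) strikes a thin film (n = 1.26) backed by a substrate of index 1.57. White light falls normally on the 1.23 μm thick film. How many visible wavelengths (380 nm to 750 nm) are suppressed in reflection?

Ray reflecting at the top interface goes from n = 1.46 toward n = 1.26: no phase shift.
At the lower boundary (n = 1.26 to n = 1.57) the reflected ray undergoes a half-wave phase shift.
Exactly one π shift → a net half-wave offset.
With one net inversion, destructive interference in reflection requires 2 n t = m λ.
λ = 2 n t / m = 3100 / m nm.
m=4: 775 nm (IR); m=5: 620 nm (visible); m=6: 517 nm (visible); m=7: 443 nm (visible); m=8: 387 nm (visible); m=9: 344 nm (UV).

4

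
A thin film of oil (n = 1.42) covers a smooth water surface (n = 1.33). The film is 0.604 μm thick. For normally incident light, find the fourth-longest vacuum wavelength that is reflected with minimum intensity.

429 nm

Top surface (1.0 → 1.42): reflection off a higher-index medium gives a half-wave phase shift.
Bottom surface (1.42 → 1.33): reflection off a lower-index medium gives no phase shift.
The two reflections differ by half a wavelength.
So the condition for destructive reflection is 2 n t = m λ.
λ = 2 n t / m. The fourth-longest wavelength is m = 4: λ = 2 × 1.42 × 604 / 4.00 = 429 nm.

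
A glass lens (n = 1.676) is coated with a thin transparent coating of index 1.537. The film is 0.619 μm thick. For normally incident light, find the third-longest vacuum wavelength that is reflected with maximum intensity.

At the upper boundary (n = 1.0 to n = 1.537) the reflected ray undergoes a half-wave phase shift.
Ray reflecting at the bottom interface goes from n = 1.537 toward n = 1.676: a half-wave phase shift.
Zero or two π shifts → no net half-wave offset.
For strong reflection here: 2 n t = m λ.
λ = 2 n t / m. The third-longest wavelength is m = 3: λ = 2 × 1.537 × 619 / 3.00 = 634 nm.

634 nm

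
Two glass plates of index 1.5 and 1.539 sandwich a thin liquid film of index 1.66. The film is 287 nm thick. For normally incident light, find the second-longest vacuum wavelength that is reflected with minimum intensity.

476 nm

At the upper boundary (n = 1.5 to n = 1.66) the reflected ray undergoes a half-wave phase shift.
At the lower boundary (n = 1.66 to n = 1.539) the reflected ray undergoes no phase shift.
The two reflections differ by half a wavelength.
So the condition for destructive reflection is 2 n t = m λ.
λ = 2 n t / m. The second-longest wavelength is m = 2: λ = 2 × 1.66 × 287 / 2.00 = 476 nm.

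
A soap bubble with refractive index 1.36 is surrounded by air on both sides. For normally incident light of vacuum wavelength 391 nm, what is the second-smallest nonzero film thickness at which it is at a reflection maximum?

At the upper boundary (n = 1.0 to n = 1.36) the reflected ray undergoes a half-wave phase shift.
At the lower boundary (n = 1.36 to n = 1.0) the reflected ray undergoes no phase shift.
The two reflections differ by half a wavelength.
With one net inversion, constructive interference in reflection requires 2 n t = (m + ½) λ.
The second-smallest nonzero thickness corresponds to m = 1: t = (m + ½) λ / (2 n) = 1.50 × 391 / (2 × 1.36) = 216 nm.

216 nm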